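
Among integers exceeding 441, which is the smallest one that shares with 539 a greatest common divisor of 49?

539 = 49·11. Any x with gcd(x, 539) = 49 is a multiple of 49, say 49s, with s coprime to 11.
Need s > 441/49, so s ≥ 10. First s ≥ 10 with gcd(s, 11) = 1 is s = 10. Thus x = 49·10 = 490.

490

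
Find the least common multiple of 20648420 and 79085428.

408247283305940

gcd first: 79085428 = 3·20648420 + 17140168; 20648420 = 1·17140168 + 3508252; 17140168 = 4·3508252 + 3107160; 3508252 = 1·3107160 + 401092; 3107160 = 7·401092 + 299516; 401092 = 1·299516 + 101576; 299516 = 2·101576 + 96364; 101576 = 1·96364 + 5212; 96364 = 18·5212 + 2548; 5212 = 2·2548 + 116; 2548 = 21·116 + 112; 116 = 1·112 + 4; 112 = 28·4 + 0 → gcd = 4
lcm = 20648420·79085428/gcd = 1632989133223760/4 = 408247283305940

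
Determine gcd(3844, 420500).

Euclid: 420500 = 109·3844 + 1504; 3844 = 2·1504 + 836; 1504 = 1·836 + 668; 836 = 1·668 + 168; 668 = 3·168 + 164; 168 = 1·164 + 4; 164 = 41·4 + 0. Last nonzero remainder: 4.

4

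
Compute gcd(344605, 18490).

5

Euclid: 344605 = 18·18490 + 11785; 18490 = 1·11785 + 6705; 11785 = 1·6705 + 5080; 6705 = 1·5080 + 1625; 5080 = 3·1625 + 205; 1625 = 7·205 + 190; 205 = 1·190 + 15; 190 = 12·15 + 10; 15 = 1·10 + 5; 10 = 2·5 + 0. Last nonzero remainder: 5.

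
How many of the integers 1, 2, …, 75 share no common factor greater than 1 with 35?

52

35 = 5·7. Inclusion–exclusion on these primes:
75 − ⌊75/5⌋ − ⌊75/7⌋ + ⌊75/35⌋ = 52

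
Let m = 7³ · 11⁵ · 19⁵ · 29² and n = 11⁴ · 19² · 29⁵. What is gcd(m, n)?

min exponent per shared prime: 11⁴ · 19² · 29² = 4445022241

4445022241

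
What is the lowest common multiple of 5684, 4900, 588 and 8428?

18330900

5684 = 2² · 7² · 29; 4900 = 2² · 5² · 7²; 588 = 2² · 3 · 7²; 8428 = 2² · 7² · 43
lcm takes max exponent of each prime: 2² · 3 · 5² · 7² · 29 · 43 = 18330900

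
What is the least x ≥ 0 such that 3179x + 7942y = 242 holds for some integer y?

gcd(3179, 7942) = 11 (Euclid: 7942 = 2·3179 + 1584; 3179 = 2·1584 + 11; 1584 = 144·11 + 0), and 11 | 242.
Extended Euclid: 3179·(5) + 7942·(-2) = 11. Scale by 22: x₀ = 110.
General solution x = x₀ + 722t; reducing mod 722 gives x = 110 (and y = -44).

110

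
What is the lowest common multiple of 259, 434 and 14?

16058

lcm(259, 434) = 259·434/gcd = 112406/7 = 16058
lcm(16058, 14) = 16058·14/gcd = 224812/14 = 16058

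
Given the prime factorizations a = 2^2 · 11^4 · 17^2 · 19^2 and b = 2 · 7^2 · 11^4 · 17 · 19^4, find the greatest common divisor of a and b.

min exponent per shared prime: 2 · 11^4 · 17 · 19^2 = 179703634

179703634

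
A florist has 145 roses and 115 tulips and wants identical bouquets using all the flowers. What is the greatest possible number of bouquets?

5

145 = 5 · 29
115 = 5 · 23
Common: 5 = 5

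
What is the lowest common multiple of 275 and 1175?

12925

275 = 5² · 11; 1175 = 5² · 47
max exponents: 5² · 11 · 47 = 12925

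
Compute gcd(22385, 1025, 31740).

gcd(22385, 1025): 22385 = 21·1025 + 860; 1025 = 1·860 + 165; 860 = 5·165 + 35; 165 = 4·35 + 25; 35 = 1·25 + 10; 25 = 2·10 + 5; 10 = 2·5 + 0 → 5
gcd(5, 31740): 31740 = 6348·5 + 0 → 5

5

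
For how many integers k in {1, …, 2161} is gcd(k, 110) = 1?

787

110 = 2·5·11. Inclusion–exclusion on these primes:
2161 − ⌊2161/2⌋ − ⌊2161/5⌋ − ⌊2161/11⌋ + ⌊2161/10⌋ + ⌊2161/22⌋ + ⌊2161/55⌋ − ⌊2161/110⌋ = 787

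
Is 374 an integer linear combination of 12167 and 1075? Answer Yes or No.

Yes

By Bézout, 12167s − 1075t = 374 has integer solutions iff gcd(12167, 1075) | 374.
Euclid: 12167 = 11·1075 + 342; 1075 = 3·342 + 49; 342 = 6·49 + 48; 49 = 1·48 + 1; 48 = 48·1 + 0. gcd = 1; 374 mod 1 = 0. Yes.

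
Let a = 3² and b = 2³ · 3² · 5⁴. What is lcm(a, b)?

max exponent per prime: 2³ · 3² · 5⁴ = 45000

45000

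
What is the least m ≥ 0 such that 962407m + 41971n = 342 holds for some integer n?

Reduce mod 41971: 962407m ≡ 342 (mod 41971). With g = gcd(962407, 41971) = 19 dividing 342, divide through: 50653m ≡ 18 (mod 2209).
Since gcd(50653, 2209) = 1, m ≡ 18·(50653)⁻¹ ≡ 1922 (mod 2209). Smallest non-negative: 1922.

1922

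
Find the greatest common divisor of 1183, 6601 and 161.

7

1183 = 7 · 13²; 6601 = 7 · 23 · 41; 161 = 7 · 23
gcd takes min exponent of each prime: 7 = 7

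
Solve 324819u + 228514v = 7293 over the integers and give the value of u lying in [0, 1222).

897

gcd(324819, 228514) = 187 (Euclid: 324819 = 1·228514 + 96305; 228514 = 2·96305 + 35904; 96305 = 2·35904 + 24497; 35904 = 1·24497 + 11407; 24497 = 2·11407 + 1683; 11407 = 6·1683 + 1309; 1683 = 1·1309 + 374; 1309 = 3·374 + 187; 374 = 2·187 + 0), and 187 | 7293.
Extended Euclid: 324819·(-541) + 228514·(769) = 187. Scale by 39: u₀ = -21099.
General solution u = u₀ + 1222t; reducing mod 1222 gives u = 897 (and v = -1275).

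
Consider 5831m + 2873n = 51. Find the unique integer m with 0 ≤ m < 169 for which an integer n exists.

Euclid: 5831 = 2·2873 + 85; 2873 = 33·85 + 68; 85 = 1·68 + 17; 68 = 4·17 + 0 → gcd = 17; 51 = 17·3.
Back-substitution yields 5831·(34) + 2873·(-69) = 17, so one solution is m = 34·3 = 102, n = -69·3 = -207.
Solutions in m differ by 2873/17 = 169; the one in [0, 169) is 102 mod 169 = 102.

102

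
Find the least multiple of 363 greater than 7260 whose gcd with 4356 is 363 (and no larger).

8349

gcd(k, 4356) = 363 forces 363 | k; write k = 363s. Then gcd(363s, 363·12) = 363·gcd(s, 12), so need gcd(s, 12) = 1.
363s > 7260 gives s ≥ 21. The least s ≥ 21 coprime to 12 is 23, so k = 363·23 = 8349.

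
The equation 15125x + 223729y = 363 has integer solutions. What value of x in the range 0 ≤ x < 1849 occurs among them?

Euclid: 223729 = 14·15125 + 11979; 15125 = 1·11979 + 3146; 11979 = 3·3146 + 2541; 3146 = 1·2541 + 605; 2541 = 4·605 + 121; 605 = 5·121 + 0 → gcd = 121; 363 = 121·3.
Back-substitution yields 15125·(-355) + 223729·(24) = 121, so one solution is x = -355·3 = -1065, y = 24·3 = 72.
Solutions in x differ by 223729/121 = 1849; the one in [0, 1849) is -1065 mod 1849 = 784.

784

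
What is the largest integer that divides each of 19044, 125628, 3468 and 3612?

gcd(19044, 125628): 125628 = 6·19044 + 11364; 19044 = 1·11364 + 7680; 11364 = 1·7680 + 3684; 7680 = 2·3684 + 312; 3684 = 11·312 + 252; 312 = 1·252 + 60; 252 = 4·60 + 12; 60 = 5·12 + 0 → 12
gcd(12, 3468): 3468 = 289·12 + 0 → 12
gcd(12, 3612): 3612 = 301·12 + 0 → 12

12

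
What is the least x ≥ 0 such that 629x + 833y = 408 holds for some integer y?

47

gcd(629, 833) = 17 (Euclid: 833 = 1·629 + 204; 629 = 3·204 + 17; 204 = 12·17 + 0), and 17 | 408.
Extended Euclid: 629·(4) + 833·(-3) = 17. Scale by 24: x₀ = 96.
General solution x = x₀ + 49t; reducing mod 49 gives x = 47 (and y = -35).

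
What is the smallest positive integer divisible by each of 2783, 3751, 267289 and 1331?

2096347627

lcm(2783, 3751) = 2783·3751/gcd = 10439033/121 = 86273
lcm(86273, 267289) = 86273·267289/gcd = 23059823897/121 = 190577057
lcm(190577057, 1331) = 190577057·1331/gcd = 253658062867/121 = 2096347627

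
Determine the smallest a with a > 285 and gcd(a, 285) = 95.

285 = 95·3. Any a with gcd(a, 285) = 95 is a multiple of 95, say 95s, with s coprime to 3.
Need s > 285/95, so s ≥ 4. First s ≥ 4 with gcd(s, 3) = 1 is s = 4. Thus a = 95·4 = 380.

380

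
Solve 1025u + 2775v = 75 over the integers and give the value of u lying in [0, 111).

84

gcd(1025, 2775) = 25 (Euclid: 2775 = 2·1025 + 725; 1025 = 1·725 + 300; 725 = 2·300 + 125; 300 = 2·125 + 50; 125 = 2·50 + 25; 50 = 2·25 + 0), and 25 | 75.
Extended Euclid: 1025·(-46) + 2775·(17) = 25. Scale by 3: u₀ = -138.
General solution u = u₀ + 111t; reducing mod 111 gives u = 84 (and v = -31).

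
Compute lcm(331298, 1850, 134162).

331298 = 2 · 11² · 37²; 1850 = 2 · 5² · 37; 134162 = 2 · 7² · 37²
lcm takes max exponent of each prime: 2 · 5² · 7² · 11² · 37² = 405840050

405840050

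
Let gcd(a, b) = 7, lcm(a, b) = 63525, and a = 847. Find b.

Using ab = gcd(a,b)·lcm(a,b) = 7·63525 = 444675, we get b = 444675/847 = 525.

525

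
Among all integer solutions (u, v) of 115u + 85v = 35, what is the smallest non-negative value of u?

Reduce mod 85: 115u ≡ 35 (mod 85). With g = gcd(115, 85) = 5 dividing 35, divide through: 23u ≡ 7 (mod 17).
Since gcd(23, 17) = 1, u ≡ 7·(23)⁻¹ ≡ 4 (mod 17). Smallest non-negative: 4.

4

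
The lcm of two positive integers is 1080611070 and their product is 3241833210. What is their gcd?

3

From gcd × lcm = mn: gcd = 3241833210 / 1080611070 = 3.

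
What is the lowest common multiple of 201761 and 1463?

gcd first: 201761 = 137·1463 + 1330; 1463 = 1·1330 + 133; 1330 = 10·133 + 0 → gcd = 133
lcm = 201761·1463/gcd = 295176343/133 = 2219371

2219371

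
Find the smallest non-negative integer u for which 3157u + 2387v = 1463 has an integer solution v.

Euclid: 3157 = 1·2387 + 770; 2387 = 3·770 + 77; 770 = 10·77 + 0 → gcd = 77; 1463 = 77·19.
Back-substitution yields 3157·(-3) + 2387·(4) = 77, so one solution is u = -3·19 = -57, v = 4·19 = 76.
Solutions in u differ by 2387/77 = 31; the one in [0, 31) is -57 mod 31 = 5.

5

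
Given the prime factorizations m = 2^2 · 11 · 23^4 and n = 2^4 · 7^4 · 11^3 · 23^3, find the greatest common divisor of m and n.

535348

min exponent per shared prime: 2^2 · 11 · 23^3 = 535348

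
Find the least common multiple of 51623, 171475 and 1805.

lcm(51623, 171475) = 51623·171475/gcd = 8852053925/361 = 24520925
lcm(24520925, 1805) = 24520925·1805/gcd = 44260269625/1805 = 24520925

24520925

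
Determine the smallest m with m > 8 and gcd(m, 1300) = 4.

1300 = 4·325. Any m with gcd(m, 1300) = 4 is a multiple of 4, say 4s, with s coprime to 325.
Need s > 8/4, so s ≥ 3. First s ≥ 3 with gcd(s, 325) = 1 is s = 3. Thus m = 4·3 = 12.

12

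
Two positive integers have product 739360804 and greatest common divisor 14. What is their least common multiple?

gcd·lcm = product, so lcm = 739360804/14 = 52811486.

52811486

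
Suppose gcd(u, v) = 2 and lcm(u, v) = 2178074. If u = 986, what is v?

4418

Using uv = gcd(u,v)·lcm(u,v) = 2·2178074 = 4356148, we get v = 4356148/986 = 4418.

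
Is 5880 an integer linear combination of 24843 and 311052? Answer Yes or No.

By Bézout, 24843u − 311052v = 5880 has integer solutions iff gcd(24843, 311052) | 5880.
Euclid: 311052 = 12·24843 + 12936; 24843 = 1·12936 + 11907; 12936 = 1·11907 + 1029; 11907 = 11·1029 + 588; 1029 = 1·588 + 441; 588 = 1·441 + 147; 441 = 3·147 + 0. gcd = 147; 5880 mod 147 = 0. Yes.

Yes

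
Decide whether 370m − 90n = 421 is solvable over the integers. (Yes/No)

No

By Bézout, 370m − 90n = 421 has integer solutions iff gcd(370, 90) | 421.
Euclid: 370 = 4·90 + 10; 90 = 9·10 + 0. gcd = 10; 421 mod 10 = 1. No.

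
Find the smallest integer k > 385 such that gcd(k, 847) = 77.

847 = 77·11. Any k with gcd(k, 847) = 77 is a multiple of 77, say 77s, with s coprime to 11.
Need s > 385/77, so s ≥ 6. First s ≥ 6 with gcd(s, 11) = 1 is s = 6. Thus k = 77·6 = 462.

462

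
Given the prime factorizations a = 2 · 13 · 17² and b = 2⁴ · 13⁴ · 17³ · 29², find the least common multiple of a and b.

1888148517008

max exponent per prime: 2⁴ · 13⁴ · 17³ · 29² = 1888148517008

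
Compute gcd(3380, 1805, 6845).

gcd(3380, 1805): 3380 = 1·1805 + 1575; 1805 = 1·1575 + 230; 1575 = 6·230 + 195; 230 = 1·195 + 35; 195 = 5·35 + 20; 35 = 1·20 + 15; 20 = 1·15 + 5; 15 = 3·5 + 0 → 5
gcd(5, 6845): 6845 = 1369·5 + 0 → 5

5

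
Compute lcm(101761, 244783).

gcd first: 244783 = 2·101761 + 41261; 101761 = 2·41261 + 19239; 41261 = 2·19239 + 2783; 19239 = 6·2783 + 2541; 2783 = 1·2541 + 242; 2541 = 10·242 + 121; 242 = 2·121 + 0 → gcd = 121
lcm = 101761·244783/gcd = 24909362863/121 = 205862503

205862503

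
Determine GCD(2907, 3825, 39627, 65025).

153

gcd(2907, 3825): 3825 = 1·2907 + 918; 2907 = 3·918 + 153; 918 = 6·153 + 0 → 153
gcd(153, 39627): 39627 = 259·153 + 0 → 153
gcd(153, 65025): 65025 = 425·153 + 0 → 153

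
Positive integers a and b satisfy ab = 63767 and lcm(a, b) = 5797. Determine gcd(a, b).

From gcd × lcm = ab: gcd = 63767 / 5797 = 11.

11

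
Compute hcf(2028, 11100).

Euclid: 11100 = 5·2028 + 960; 2028 = 2·960 + 108; 960 = 8·108 + 96; 108 = 1·96 + 12; 96 = 8·12 + 0. Last nonzero remainder: 12.

12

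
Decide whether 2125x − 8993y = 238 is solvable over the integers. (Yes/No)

Yes

gcd(2125, 8993): 8993 = 4·2125 + 493; 2125 = 4·493 + 153; 493 = 3·153 + 34; 153 = 4·34 + 17; 34 = 2·17 + 0 → 17
17 divides 238, so a solution exists.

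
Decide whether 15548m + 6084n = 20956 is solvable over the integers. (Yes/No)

Yes

gcd(15548, 6084): 15548 = 2·6084 + 3380; 6084 = 1·3380 + 2704; 3380 = 1·2704 + 676; 2704 = 4·676 + 0 → 676
676 divides 20956, so a solution exists.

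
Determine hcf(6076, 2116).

4

6076 = 2² · 7² · 31
2116 = 2² · 23²
Common: 2² = 4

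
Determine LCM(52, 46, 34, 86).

874276

lcm(52, 46) = 52·46/gcd = 2392/2 = 1196
lcm(1196, 34) = 1196·34/gcd = 40664/2 = 20332
lcm(20332, 86) = 20332·86/gcd = 1748552/2 = 874276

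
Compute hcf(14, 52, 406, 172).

14 = 2 · 7; 52 = 2² · 13; 406 = 2 · 7 · 29; 172 = 2² · 43
gcd takes min exponent of each prime: 2 = 2

2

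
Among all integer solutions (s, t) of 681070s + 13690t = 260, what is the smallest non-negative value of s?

Euclid: 681070 = 49·13690 + 10260; 13690 = 1·10260 + 3430; 10260 = 2·3430 + 3400; 3430 = 1·3400 + 30; 3400 = 113·30 + 10; 30 = 3·10 + 0 → gcd = 10; 260 = 10·26.
Back-substitution yields 681070·(455) + 13690·(-22636) = 10, so one solution is s = 455·26 = 11830, t = -22636·26 = -588536.
Solutions in s differ by 13690/10 = 1369; the one in [0, 1369) is 11830 mod 1369 = 878.

878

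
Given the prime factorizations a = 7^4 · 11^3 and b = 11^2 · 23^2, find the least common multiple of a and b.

max exponent per prime: 7^4 · 11^3 · 23^2 = 1690541699

1690541699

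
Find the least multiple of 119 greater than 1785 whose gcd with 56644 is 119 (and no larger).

2261

Multiples of 119 above 1785: 119·16, 119·17, … . Need the cofactor coprime to 56644/119 = 476.
Checking s = 16, 17, … the first with gcd(s, 476) = 1 is s = 19, giving 2261.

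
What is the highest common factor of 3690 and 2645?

3690 = 2 · 3² · 5 · 41
2645 = 5 · 23²
Common: 5 = 5

5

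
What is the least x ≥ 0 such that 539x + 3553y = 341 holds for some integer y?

27

Reduce mod 3553: 539x ≡ 341 (mod 3553). With g = gcd(539, 3553) = 11 dividing 341, divide through: 49x ≡ 31 (mod 323).
Since gcd(49, 323) = 1, x ≡ 31·(49)⁻¹ ≡ 27 (mod 323). Smallest non-negative: 27.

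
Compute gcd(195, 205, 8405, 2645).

gcd(195, 205): 205 = 1·195 + 10; 195 = 19·10 + 5; 10 = 2·5 + 0 → 5
gcd(5, 8405): 8405 = 1681·5 + 0 → 5
gcd(5, 2645): 2645 = 529·5 + 0 → 5

5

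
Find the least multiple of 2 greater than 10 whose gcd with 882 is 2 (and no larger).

gcd(m, 882) = 2 forces 2 | m; write m = 2s. Then gcd(2s, 2·441) = 2·gcd(s, 441), so need gcd(s, 441) = 1.
2s > 10 gives s ≥ 6. The least s ≥ 6 coprime to 441 is 8, so m = 2·8 = 16.

16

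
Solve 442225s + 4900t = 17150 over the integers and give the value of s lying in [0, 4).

gcd(442225, 4900) = 1225 (Euclid: 442225 = 90·4900 + 1225; 4900 = 4·1225 + 0), and 1225 | 17150.
Extended Euclid: 442225·(1) + 4900·(-90) = 1225. Scale by 14: s₀ = 14.
General solution s = s₀ + 4k; reducing mod 4 gives s = 2 (and t = -177).

2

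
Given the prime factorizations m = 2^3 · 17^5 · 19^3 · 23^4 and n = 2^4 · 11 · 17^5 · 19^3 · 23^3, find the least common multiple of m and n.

479655492196862608

max exponent per prime: 2^4 · 11 · 17^5 · 19^3 · 23^4 = 479655492196862608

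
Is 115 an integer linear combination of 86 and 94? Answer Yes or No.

gcd(86, 94): 94 = 1·86 + 8; 86 = 10·8 + 6; 8 = 1·6 + 2; 6 = 3·2 + 0 → 2
2 does not divide 115, so a solution does not exist.

No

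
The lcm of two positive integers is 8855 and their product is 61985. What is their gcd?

gcd·lcm = product, so gcd = 61985/8855 = 7.

7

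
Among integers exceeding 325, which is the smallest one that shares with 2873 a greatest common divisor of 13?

351

Multiples of 13 above 325: 13·26, 13·27, … . Need the cofactor coprime to 2873/13 = 221.
Checking s = 26, 27, … the first with gcd(s, 221) = 1 is s = 27, giving 351.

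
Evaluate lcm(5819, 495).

261855

5819 = 11 · 23²; 495 = 3² · 5 · 11
max exponents: 3² · 5 · 11 · 23² = 261855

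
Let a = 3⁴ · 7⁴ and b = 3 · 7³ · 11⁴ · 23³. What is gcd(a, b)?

1029

min exponent per shared prime: 3 · 7³ = 1029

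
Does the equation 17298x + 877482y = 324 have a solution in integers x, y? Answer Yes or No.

Yes

By Bézout, 17298x + 877482y = 324 has integer solutions iff gcd(17298, 877482) | 324.
Euclid: 877482 = 50·17298 + 12582; 17298 = 1·12582 + 4716; 12582 = 2·4716 + 3150; 4716 = 1·3150 + 1566; 3150 = 2·1566 + 18; 1566 = 87·18 + 0. gcd = 18; 324 mod 18 = 0. Yes.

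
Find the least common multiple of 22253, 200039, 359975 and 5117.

442341239725

22253 = 7 · 11 · 17²; 200039 = 7 · 17 · 41²; 359975 = 5² · 7 · 11² · 17; 5117 = 7 · 17 · 43
lcm takes max exponent of each prime: 5² · 7 · 11² · 17² · 41² · 43 = 442341239725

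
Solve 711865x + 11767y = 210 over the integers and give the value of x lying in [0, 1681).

Reduce mod 11767: 711865x ≡ 210 (mod 11767). With g = gcd(711865, 11767) = 7 dividing 210, divide through: 101695x ≡ 30 (mod 1681).
Since gcd(101695, 1681) = 1, x ≡ 30·(101695)⁻¹ ≡ 453 (mod 1681). Smallest non-negative: 453.

453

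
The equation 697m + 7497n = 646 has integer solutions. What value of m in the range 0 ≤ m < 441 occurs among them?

130

Euclid: 7497 = 10·697 + 527; 697 = 1·527 + 170; 527 = 3·170 + 17; 170 = 10·17 + 0 → gcd = 17; 646 = 17·38.
Back-substitution yields 697·(-43) + 7497·(4) = 17, so one solution is m = -43·38 = -1634, n = 4·38 = 152.
Solutions in m differ by 7497/17 = 441; the one in [0, 441) is -1634 mod 441 = 130.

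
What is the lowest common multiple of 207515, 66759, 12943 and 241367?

207515 = 5 · 7³ · 11²; 66759 = 3 · 7 · 11 · 17²; 12943 = 7 · 43²; 241367 = 7 · 29² · 41
lcm takes max exponent of each prime: 3 · 5 · 7³ · 11² · 17² · 29² · 41 · 43² = 11470579410096345

11470579410096345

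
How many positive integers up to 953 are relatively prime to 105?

436

Prime factors of 105: 3, 5, 7. Count integers ≤ 953 divisible by none of them.
By inclusion–exclusion: 953 − ⌊953/3⌋ − ⌊953/5⌋ − ⌊953/7⌋ + ⌊953/15⌋ + ⌊953/21⌋ + ⌊953/35⌋ − ⌊953/105⌋ = 436.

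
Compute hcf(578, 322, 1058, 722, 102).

2

578 = 2 · 17²; 322 = 2 · 7 · 23; 1058 = 2 · 23²; 722 = 2 · 19²; 102 = 2 · 3 · 17
gcd takes min exponent of each prime: 2 = 2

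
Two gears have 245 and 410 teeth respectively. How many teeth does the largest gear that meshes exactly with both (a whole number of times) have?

245 = 5 · 7²
410 = 2 · 5 · 41
Common: 5 = 5

5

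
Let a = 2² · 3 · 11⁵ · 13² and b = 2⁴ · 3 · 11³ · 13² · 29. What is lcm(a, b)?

37886925648

max exponent per prime: 2⁴ · 3 · 11⁵ · 13² · 29 = 37886925648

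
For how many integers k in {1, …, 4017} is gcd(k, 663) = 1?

2326

Prime factors of 663: 3, 13, 17. Count integers ≤ 4017 divisible by none of them.
By inclusion–exclusion: 4017 − ⌊4017/3⌋ − ⌊4017/13⌋ − ⌊4017/17⌋ + ⌊4017/39⌋ + ⌊4017/51⌋ + ⌊4017/221⌋ − ⌊4017/663⌋ = 2326.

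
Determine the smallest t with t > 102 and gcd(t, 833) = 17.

gcd(t, 833) = 17 forces 17 | t; write t = 17s. Then gcd(17s, 17·49) = 17·gcd(s, 49), so need gcd(s, 49) = 1.
17s > 102 gives s ≥ 7. The least s ≥ 7 coprime to 49 is 8, so t = 17·8 = 136.

136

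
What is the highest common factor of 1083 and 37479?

Euclid: 37479 = 34·1083 + 657; 1083 = 1·657 + 426; 657 = 1·426 + 231; 426 = 1·231 + 195; 231 = 1·195 + 36; 195 = 5·36 + 15; 36 = 2·15 + 6; 15 = 2·6 + 3; 6 = 2·3 + 0. Last nonzero remainder: 3.

3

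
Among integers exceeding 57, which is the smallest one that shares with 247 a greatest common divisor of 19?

gcd(m, 247) = 19 forces 19 | m; write m = 19s. Then gcd(19s, 19·13) = 19·gcd(s, 13), so need gcd(s, 13) = 1.
19s > 57 gives s ≥ 4. The least s ≥ 4 coprime to 13 is 4, so m = 19·4 = 76.

76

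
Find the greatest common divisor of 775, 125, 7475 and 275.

25

gcd(775, 125): 775 = 6·125 + 25; 125 = 5·25 + 0 → 25
gcd(25, 7475): 7475 = 299·25 + 0 → 25
gcd(25, 275): 275 = 11·25 + 0 → 25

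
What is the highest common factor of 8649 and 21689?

Euclid: 21689 = 2·8649 + 4391; 8649 = 1·4391 + 4258; 4391 = 1·4258 + 133; 4258 = 32·133 + 2; 133 = 66·2 + 1; 2 = 2·1 + 0. Last nonzero remainder: 1.

1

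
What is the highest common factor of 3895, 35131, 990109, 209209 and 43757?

19

gcd(3895, 35131): 35131 = 9·3895 + 76; 3895 = 51·76 + 19; 76 = 4·19 + 0 → 19
gcd(19, 990109): 990109 = 52111·19 + 0 → 19
gcd(19, 209209): 209209 = 11011·19 + 0 → 19
gcd(19, 43757): 43757 = 2303·19 + 0 → 19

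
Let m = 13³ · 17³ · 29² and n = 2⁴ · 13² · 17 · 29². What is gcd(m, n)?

min exponent per shared prime: 13² · 17 · 29² = 2416193

2416193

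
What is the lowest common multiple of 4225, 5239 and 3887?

4225 = 5² · 13²; 5239 = 13² · 31; 3887 = 13² · 23
lcm takes max exponent of each prime: 5² · 13² · 23 · 31 = 3012425

3012425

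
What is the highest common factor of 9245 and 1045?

9245 = 5 · 43²
1045 = 5 · 11 · 19
Common: 5 = 5

5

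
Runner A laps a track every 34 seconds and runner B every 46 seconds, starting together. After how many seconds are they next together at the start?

782

34 = 2 · 17; 46 = 2 · 23
max exponents: 2 · 17 · 23 = 782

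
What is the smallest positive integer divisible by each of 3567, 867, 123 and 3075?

lcm(3567, 867) = 3567·867/gcd = 3092589/3 = 1030863
lcm(1030863, 123) = 1030863·123/gcd = 126796149/123 = 1030863
lcm(1030863, 3075) = 1030863·3075/gcd = 3169903725/123 = 25771575

25771575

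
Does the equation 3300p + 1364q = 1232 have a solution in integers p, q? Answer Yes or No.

Yes

gcd(3300, 1364): 3300 = 2·1364 + 572; 1364 = 2·572 + 220; 572 = 2·220 + 132; 220 = 1·132 + 88; 132 = 1·88 + 44; 88 = 2·44 + 0 → 44
44 divides 1232, so a solution exists.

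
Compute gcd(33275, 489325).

25

Euclid: 489325 = 14·33275 + 23475; 33275 = 1·23475 + 9800; 23475 = 2·9800 + 3875; 9800 = 2·3875 + 2050; 3875 = 1·2050 + 1825; 2050 = 1·1825 + 225; 1825 = 8·225 + 25; 225 = 9·25 + 0. Last nonzero remainder: 25.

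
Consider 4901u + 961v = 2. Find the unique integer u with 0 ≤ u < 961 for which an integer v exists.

941

gcd(4901, 961) = 1 (Euclid: 4901 = 5·961 + 96; 961 = 10·96 + 1; 96 = 96·1 + 0), and 1 | 2.
Extended Euclid: 4901·(-10) + 961·(51) = 1. Scale by 2: u₀ = -20.
General solution u = u₀ + 961t; reducing mod 961 gives u = 941 (and v = -4799).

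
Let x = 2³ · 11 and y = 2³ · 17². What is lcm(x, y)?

max exponent per prime: 2³ · 11 · 17² = 25432

25432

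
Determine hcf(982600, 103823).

982600 = 2³ · 5² · 17³
103823 = 47³
Common: 1 = 1

1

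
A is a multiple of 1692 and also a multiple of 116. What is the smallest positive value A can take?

49068

gcd first: 1692 = 14·116 + 68; 116 = 1·68 + 48; 68 = 1·48 + 20; 48 = 2·20 + 8; 20 = 2·8 + 4; 8 = 2·4 + 0 → gcd = 4
lcm = 1692·116/gcd = 196272/4 = 49068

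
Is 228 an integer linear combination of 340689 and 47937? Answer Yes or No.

gcd(340689, 47937): 340689 = 7·47937 + 5130; 47937 = 9·5130 + 1767; 5130 = 2·1767 + 1596; 1767 = 1·1596 + 171; 1596 = 9·171 + 57; 171 = 3·57 + 0 → 57
57 divides 228, so a solution exists.

Yes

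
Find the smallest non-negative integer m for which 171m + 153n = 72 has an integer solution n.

4

gcd(171, 153) = 9 (Euclid: 171 = 1·153 + 18; 153 = 8·18 + 9; 18 = 2·9 + 0), and 9 | 72.
Extended Euclid: 171·(-8) + 153·(9) = 9. Scale by 8: m₀ = -64.
General solution m = m₀ + 17t; reducing mod 17 gives m = 4 (and n = -4).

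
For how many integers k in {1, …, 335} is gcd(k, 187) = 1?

287

Prime factors of 187: 11, 17. Count integers ≤ 335 divisible by none of them.
By inclusion–exclusion: 335 − ⌊335/11⌋ − ⌊335/17⌋ + ⌊335/187⌋ = 287.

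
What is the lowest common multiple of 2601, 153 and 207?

2601 = 3² · 17²; 153 = 3² · 17; 207 = 3² · 23
lcm takes max exponent of each prime: 3² · 17² · 23 = 59823

59823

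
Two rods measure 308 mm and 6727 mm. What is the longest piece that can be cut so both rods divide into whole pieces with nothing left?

7

Euclid: 6727 = 21·308 + 259; 308 = 1·259 + 49; 259 = 5·49 + 14; 49 = 3·14 + 7; 14 = 2·7 + 0. Last nonzero remainder: 7.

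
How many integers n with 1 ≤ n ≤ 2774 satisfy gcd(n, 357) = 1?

1493

Prime factors of 357: 3, 7, 17. Count integers ≤ 2774 divisible by none of them.
By inclusion–exclusion: 2774 − ⌊2774/3⌋ − ⌊2774/7⌋ − ⌊2774/17⌋ + ⌊2774/21⌋ + ⌊2774/51⌋ + ⌊2774/119⌋ − ⌊2774/357⌋ = 1493.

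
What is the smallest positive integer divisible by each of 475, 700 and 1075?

475 = 5² · 19; 700 = 2² · 5² · 7; 1075 = 5² · 43
lcm takes max exponent of each prime: 2² · 5² · 7 · 19 · 43 = 571900

571900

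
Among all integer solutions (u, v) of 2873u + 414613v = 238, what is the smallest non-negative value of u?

gcd(2873, 414613) = 17 (Euclid: 414613 = 144·2873 + 901; 2873 = 3·901 + 170; 901 = 5·170 + 51; 170 = 3·51 + 17; 51 = 3·17 + 0), and 17 | 238.
Extended Euclid: 2873·(7360) + 414613·(-51) = 17. Scale by 14: u₀ = 103040.
General solution u = u₀ + 24389t; reducing mod 24389 gives u = 5484 (and v = -38).

5484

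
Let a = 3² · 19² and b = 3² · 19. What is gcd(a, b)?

171

min exponent per shared prime: 3² · 19 = 171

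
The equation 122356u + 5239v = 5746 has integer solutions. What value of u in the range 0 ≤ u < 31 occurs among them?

gcd(122356, 5239) = 169 (Euclid: 122356 = 23·5239 + 1859; 5239 = 2·1859 + 1521; 1859 = 1·1521 + 338; 1521 = 4·338 + 169; 338 = 2·169 + 0), and 169 | 5746.
Extended Euclid: 122356·(-14) + 5239·(327) = 169. Scale by 34: u₀ = -476.
General solution u = u₀ + 31t; reducing mod 31 gives u = 20 (and v = -466).

20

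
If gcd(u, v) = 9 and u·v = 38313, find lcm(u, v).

4257

gcd·lcm = product, so lcm = 38313/9 = 4257.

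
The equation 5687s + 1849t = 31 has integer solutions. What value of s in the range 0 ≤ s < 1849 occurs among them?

Reduce mod 1849: 5687s ≡ 31 (mod 1849). With g = gcd(5687, 1849) = 1 dividing 31, divide through: 5687s ≡ 31 (mod 1849).
Since gcd(5687, 1849) = 1, s ≡ 31·(5687)⁻¹ ≡ 1070 (mod 1849). Smallest non-negative: 1070.

1070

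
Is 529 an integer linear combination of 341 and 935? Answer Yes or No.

No

By Bézout, 341p + 935q = 529 has integer solutions iff gcd(341, 935) | 529.
Euclid: 935 = 2·341 + 253; 341 = 1·253 + 88; 253 = 2·88 + 77; 88 = 1·77 + 11; 77 = 7·11 + 0. gcd = 11; 529 mod 11 = 1. No.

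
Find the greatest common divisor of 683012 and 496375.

3971

683012 = 2² · 11 · 19² · 43
496375 = 5³ · 11 · 19²
Common: 11 · 19² = 3971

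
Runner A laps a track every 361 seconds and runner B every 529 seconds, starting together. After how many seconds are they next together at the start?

gcd first: 529 = 1·361 + 168; 361 = 2·168 + 25; 168 = 6·25 + 18; 25 = 1·18 + 7; 18 = 2·7 + 4; 7 = 1·4 + 3; 4 = 1·3 + 1; 3 = 3·1 + 0 → gcd = 1
lcm = 361·529/gcd = 190969/1 = 190969

190969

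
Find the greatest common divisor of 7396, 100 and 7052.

7396 = 2² · 43²; 100 = 2² · 5²; 7052 = 2² · 41 · 43
gcd takes min exponent of each prime: 2² = 4

4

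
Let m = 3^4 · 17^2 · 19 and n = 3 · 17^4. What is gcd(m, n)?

867

min exponent per shared prime: 3 · 17^2 = 867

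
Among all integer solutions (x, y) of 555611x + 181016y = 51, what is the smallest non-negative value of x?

1657

Euclid: 555611 = 3·181016 + 12563; 181016 = 14·12563 + 5134; 12563 = 2·5134 + 2295; 5134 = 2·2295 + 544; 2295 = 4·544 + 119; 544 = 4·119 + 68; 119 = 1·68 + 51; 68 = 1·51 + 17; 51 = 3·17 + 0 → gcd = 17; 51 = 17·3.
Back-substitution yields 555611·(-2997) + 181016·(9199) = 17, so one solution is x = -2997·3 = -8991, y = 9199·3 = 27597.
Solutions in x differ by 181016/17 = 10648; the one in [0, 10648) is -8991 mod 10648 = 1657.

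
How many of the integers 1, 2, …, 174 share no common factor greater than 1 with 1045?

120

Prime factors of 1045: 5, 11, 19. Count integers ≤ 174 divisible by none of them.
By inclusion–exclusion: 174 − ⌊174/5⌋ − ⌊174/11⌋ − ⌊174/19⌋ + ⌊174/55⌋ + ⌊174/95⌋ + ⌊174/209⌋ − ⌊174/1045⌋ = 120.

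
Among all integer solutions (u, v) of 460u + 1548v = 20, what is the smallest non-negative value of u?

Euclid: 1548 = 3·460 + 168; 460 = 2·168 + 124; 168 = 1·124 + 44; 124 = 2·44 + 36; 44 = 1·36 + 8; 36 = 4·8 + 4; 8 = 2·4 + 0 → gcd = 4; 20 = 4·5.
Back-substitution yields 460·(175) + 1548·(-52) = 4, so one solution is u = 175·5 = 875, v = -52·5 = -260.
Solutions in u differ by 1548/4 = 387; the one in [0, 387) is 875 mod 387 = 101.

101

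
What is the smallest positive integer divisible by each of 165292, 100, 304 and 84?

6595150800

165292 = 2² · 31² · 43; 100 = 2² · 5²; 304 = 2⁴ · 19; 84 = 2² · 3 · 7
lcm takes max exponent of each prime: 2⁴ · 3 · 5² · 7 · 19 · 31² · 43 = 6595150800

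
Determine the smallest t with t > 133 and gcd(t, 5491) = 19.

gcd(t, 5491) = 19 forces 19 | t; write t = 19s. Then gcd(19s, 19·289) = 19·gcd(s, 289), so need gcd(s, 289) = 1.
19s > 133 gives s ≥ 8. The least s ≥ 8 coprime to 289 is 8, so t = 19·8 = 152.

152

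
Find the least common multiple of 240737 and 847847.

gcd first: 847847 = 3·240737 + 125636; 240737 = 1·125636 + 115101; 125636 = 1·115101 + 10535; 115101 = 10·10535 + 9751; 10535 = 1·9751 + 784; 9751 = 12·784 + 343; 784 = 2·343 + 98; 343 = 3·98 + 49; 98 = 2·49 + 0 → gcd = 49
lcm = 240737·847847/gcd = 204108143239/49 = 4165472311

4165472311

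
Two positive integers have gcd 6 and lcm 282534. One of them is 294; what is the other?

Using mn = gcd(m,n)·lcm(m,n) = 6·282534 = 1695204, we get n = 1695204/294 = 5766.

5766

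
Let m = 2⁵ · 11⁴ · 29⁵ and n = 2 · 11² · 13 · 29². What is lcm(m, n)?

max exponent per prime: 2⁵ · 11⁴ · 13 · 29⁵ = 124926352723744

124926352723744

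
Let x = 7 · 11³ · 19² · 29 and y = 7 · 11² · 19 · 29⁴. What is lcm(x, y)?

max exponent per prime: 7 · 11³ · 19² · 29⁴ = 2378895084797

2378895084797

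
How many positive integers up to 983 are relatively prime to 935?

935 = 5·11·17. Inclusion–exclusion on these primes:
983 − ⌊983/5⌋ − ⌊983/11⌋ − ⌊983/17⌋ + ⌊983/55⌋ + ⌊983/85⌋ + ⌊983/187⌋ − ⌊983/935⌋ = 673

673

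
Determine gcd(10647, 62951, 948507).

7

10647 = 3² · 7 · 13²; 62951 = 7 · 17 · 23²; 948507 = 3 · 7 · 31² · 47
gcd takes min exponent of each prime: 7 = 7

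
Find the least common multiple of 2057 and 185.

380545

2057 = 11² · 17; 185 = 5 · 37
max exponents: 5 · 11² · 17 · 37 = 380545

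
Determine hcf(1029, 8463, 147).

21

1029 = 3 · 7³; 8463 = 3 · 7 · 13 · 31; 147 = 3 · 7²
gcd takes min exponent of each prime: 3 · 7 = 21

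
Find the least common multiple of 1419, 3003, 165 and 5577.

1419 = 3 · 11 · 43; 3003 = 3 · 7 · 11 · 13; 165 = 3 · 5 · 11; 5577 = 3 · 11 · 13²
lcm takes max exponent of each prime: 3 · 5 · 7 · 11 · 13² · 43 = 8393385

8393385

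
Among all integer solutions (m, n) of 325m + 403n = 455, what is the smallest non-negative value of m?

20

Euclid: 403 = 1·325 + 78; 325 = 4·78 + 13; 78 = 6·13 + 0 → gcd = 13; 455 = 13·35.
Back-substitution yields 325·(5) + 403·(-4) = 13, so one solution is m = 5·35 = 175, n = -4·35 = -140.
Solutions in m differ by 403/13 = 31; the one in [0, 31) is 175 mod 31 = 20.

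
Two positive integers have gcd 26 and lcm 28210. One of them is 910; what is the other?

u·v = gcd·lcm = 26·28210 = 733460, so v = 733460/910 = 806.

806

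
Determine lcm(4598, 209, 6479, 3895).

29220290

4598 = 2 · 11² · 19; 209 = 11 · 19; 6479 = 11 · 19 · 31; 3895 = 5 · 19 · 41
lcm takes max exponent of each prime: 2 · 5 · 11² · 19 · 31 · 41 = 29220290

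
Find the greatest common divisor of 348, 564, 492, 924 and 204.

12

gcd(348, 564): 564 = 1·348 + 216; 348 = 1·216 + 132; 216 = 1·132 + 84; 132 = 1·84 + 48; 84 = 1·48 + 36; 48 = 1·36 + 12; 36 = 3·12 + 0 → 12
gcd(12, 492): 492 = 41·12 + 0 → 12
gcd(12, 924): 924 = 77·12 + 0 → 12
gcd(12, 204): 204 = 17·12 + 0 → 12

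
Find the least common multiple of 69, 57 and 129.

lcm(69, 57) = 69·57/gcd = 3933/3 = 1311
lcm(1311, 129) = 1311·129/gcd = 169119/3 = 56373

56373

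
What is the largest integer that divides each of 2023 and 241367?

7

2023 = 7 · 17²
241367 = 7 · 29² · 41
Common: 7 = 7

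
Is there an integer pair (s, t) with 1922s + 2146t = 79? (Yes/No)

No

By Bézout, 1922s + 2146t = 79 has integer solutions iff gcd(1922, 2146) | 79.
Euclid: 2146 = 1·1922 + 224; 1922 = 8·224 + 130; 224 = 1·130 + 94; 130 = 1·94 + 36; 94 = 2·36 + 22; 36 = 1·22 + 14; 22 = 1·14 + 8; 14 = 1·8 + 6; 8 = 1·6 + 2; 6 = 3·2 + 0. gcd = 2; 79 mod 2 = 1. No.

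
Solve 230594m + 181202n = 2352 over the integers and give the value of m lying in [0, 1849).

gcd(230594, 181202) = 98 (Euclid: 230594 = 1·181202 + 49392; 181202 = 3·49392 + 33026; 49392 = 1·33026 + 16366; 33026 = 2·16366 + 294; 16366 = 55·294 + 196; 294 = 1·196 + 98; 196 = 2·98 + 0), and 98 | 2352.
Extended Euclid: 230594·(-620) + 181202·(789) = 98. Scale by 24: m₀ = -14880.
General solution m = m₀ + 1849t; reducing mod 1849 gives m = 1761 (and n = -2241).

1761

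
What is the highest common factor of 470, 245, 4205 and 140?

gcd(470, 245): 470 = 1·245 + 225; 245 = 1·225 + 20; 225 = 11·20 + 5; 20 = 4·5 + 0 → 5
gcd(5, 4205): 4205 = 841·5 + 0 → 5
gcd(5, 140): 140 = 28·5 + 0 → 5

5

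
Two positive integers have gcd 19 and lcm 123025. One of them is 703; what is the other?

m·n = gcd·lcm = 19·123025 = 2337475, so n = 2337475/703 = 3325.

3325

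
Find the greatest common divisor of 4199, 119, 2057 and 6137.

gcd(4199, 119): 4199 = 35·119 + 34; 119 = 3·34 + 17; 34 = 2·17 + 0 → 17
gcd(17, 2057): 2057 = 121·17 + 0 → 17
gcd(17, 6137): 6137 = 361·17 + 0 → 17

17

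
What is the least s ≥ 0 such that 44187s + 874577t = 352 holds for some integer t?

45147

Reduce mod 874577: 44187s ≡ 352 (mod 874577). With g = gcd(44187, 874577) = 11 dividing 352, divide through: 4017s ≡ 32 (mod 79507).
Since gcd(4017, 79507) = 1, s ≡ 32·(4017)⁻¹ ≡ 45147 (mod 79507). Smallest non-negative: 45147.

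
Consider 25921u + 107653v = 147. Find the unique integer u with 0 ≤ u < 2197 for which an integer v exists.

gcd(25921, 107653) = 49 (Euclid: 107653 = 4·25921 + 3969; 25921 = 6·3969 + 2107; 3969 = 1·2107 + 1862; 2107 = 1·1862 + 245; 1862 = 7·245 + 147; 245 = 1·147 + 98; 147 = 1·98 + 49; 98 = 2·49 + 0), and 49 | 147.
Extended Euclid: 25921·(-868) + 107653·(209) = 49. Scale by 3: u₀ = -2604.
General solution u = u₀ + 2197t; reducing mod 2197 gives u = 1790 (and v = -431).

1790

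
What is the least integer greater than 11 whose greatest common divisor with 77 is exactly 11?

Multiples of 11 above 11: 11·2, 11·3, … . Need the cofactor coprime to 77/11 = 7.
Checking s = 2, 3, … the first with gcd(s, 7) = 1 is s = 2, giving 22.

22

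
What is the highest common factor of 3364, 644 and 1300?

3364 = 2² · 29²; 644 = 2² · 7 · 23; 1300 = 2² · 5² · 13
gcd takes min exponent of each prime: 2² = 4

4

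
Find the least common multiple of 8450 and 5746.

gcd first: 8450 = 1·5746 + 2704; 5746 = 2·2704 + 338; 2704 = 8·338 + 0 → gcd = 338
lcm = 8450·5746/gcd = 48553700/338 = 143650

143650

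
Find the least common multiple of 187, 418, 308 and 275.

lcm(187, 418) = 187·418/gcd = 78166/11 = 7106
lcm(7106, 308) = 7106·308/gcd = 2188648/22 = 99484
lcm(99484, 275) = 99484·275/gcd = 27358100/11 = 2487100

2487100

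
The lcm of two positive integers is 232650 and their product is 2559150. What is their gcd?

11

gcd·lcm = product, so gcd = 2559150/232650 = 11.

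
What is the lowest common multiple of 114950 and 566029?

3424475450

gcd first: 566029 = 4·114950 + 106229; 114950 = 1·106229 + 8721; 106229 = 12·8721 + 1577; 8721 = 5·1577 + 836; 1577 = 1·836 + 741; 836 = 1·741 + 95; 741 = 7·95 + 76; 95 = 1·76 + 19; 76 = 4·19 + 0 → gcd = 19
lcm = 114950·566029/gcd = 65065033550/19 = 3424475450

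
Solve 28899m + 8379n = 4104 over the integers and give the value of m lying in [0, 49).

10

Reduce mod 8379: 28899m ≡ 4104 (mod 8379). With g = gcd(28899, 8379) = 171 dividing 4104, divide through: 169m ≡ 24 (mod 49).
Since gcd(169, 49) = 1, m ≡ 24·(169)⁻¹ ≡ 10 (mod 49). Smallest non-negative: 10.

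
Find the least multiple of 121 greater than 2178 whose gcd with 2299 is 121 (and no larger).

gcd(m, 2299) = 121 forces 121 | m; write m = 121s. Then gcd(121s, 121·19) = 121·gcd(s, 19), so need gcd(s, 19) = 1.
121s > 2178 gives s ≥ 19. The least s ≥ 19 coprime to 19 is 20, so m = 121·20 = 2420.

2420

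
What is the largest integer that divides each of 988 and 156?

52

Euclid: 988 = 6·156 + 52; 156 = 3·52 + 0. Last nonzero remainder: 52.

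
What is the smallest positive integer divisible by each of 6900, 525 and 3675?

338100

6900 = 2² · 3 · 5² · 23; 525 = 3 · 5² · 7; 3675 = 3 · 5² · 7²
lcm takes max exponent of each prime: 2² · 3 · 5² · 7² · 23 = 338100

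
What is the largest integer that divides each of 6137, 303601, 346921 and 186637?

361

gcd(6137, 303601): 303601 = 49·6137 + 2888; 6137 = 2·2888 + 361; 2888 = 8·361 + 0 → 361
gcd(361, 346921): 346921 = 961·361 + 0 → 361
gcd(361, 186637): 186637 = 517·361 + 0 → 361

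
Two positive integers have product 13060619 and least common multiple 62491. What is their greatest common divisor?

209

gcd·lcm = product, so gcd = 13060619/62491 = 209.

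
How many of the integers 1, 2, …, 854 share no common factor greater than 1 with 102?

268

Prime factors of 102: 2, 3, 17. Count integers ≤ 854 divisible by none of them.
By inclusion–exclusion: 854 − ⌊854/2⌋ − ⌊854/3⌋ − ⌊854/17⌋ + ⌊854/6⌋ + ⌊854/34⌋ + ⌊854/51⌋ − ⌊854/102⌋ = 268.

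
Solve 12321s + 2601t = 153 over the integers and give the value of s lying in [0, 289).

34

gcd(12321, 2601) = 9 (Euclid: 12321 = 4·2601 + 1917; 2601 = 1·1917 + 684; 1917 = 2·684 + 549; 684 = 1·549 + 135; 549 = 4·135 + 9; 135 = 15·9 + 0), and 9 | 153.
Extended Euclid: 12321·(19) + 2601·(-90) = 9. Scale by 17: s₀ = 323.
General solution s = s₀ + 289k; reducing mod 289 gives s = 34 (and t = -161).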